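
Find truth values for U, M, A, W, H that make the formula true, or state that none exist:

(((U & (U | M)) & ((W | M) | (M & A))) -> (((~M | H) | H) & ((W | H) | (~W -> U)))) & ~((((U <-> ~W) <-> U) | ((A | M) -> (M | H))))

U = False; M = False; A = True; W = True; H = False

  ((U & (U | M)) & ((W | M) | (M & A))) -> (((~M | H) | H) & ((W | H) | (~W -> U))) = True
    (U & (U | M)) & ((W | M) | (M & A)) = False
      U & (U | M) = False
        U | M = False
      (W | M) | (M & A) = True
        W | M = True
        M & A = False
    ((~M | H) | H) & ((W | H) | (~W -> U)) = True
      (~M | H) | H = True
        ~M | H = True
          ~M = True
      (W | H) | (~W -> U) = True
        W | H = True
        ~W -> U = True
          ~W = False
  ~((((U <-> ~W) <-> U) | ((A | M) -> (M | H)))) = True
    ((U <-> ~W) <-> U) | ((A | M) -> (M | H)) = False
      (U <-> ~W) <-> U = False
        U <-> ~W = True
          ~W = False
      (A | M) -> (M | H) = False
        A | M = True
        M | H = False
Both conjuncts True, so the formula holds.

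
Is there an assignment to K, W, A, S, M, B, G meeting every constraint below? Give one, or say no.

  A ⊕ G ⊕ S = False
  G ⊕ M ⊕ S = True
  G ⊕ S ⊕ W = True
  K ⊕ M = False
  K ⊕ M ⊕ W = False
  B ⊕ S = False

K=F, W=F, A=T, S=T, M=F, B=T, G=F

A ⊕ G ⊕ S = T ⊕ F ⊕ T = False ✓
G ⊕ M ⊕ S = F ⊕ F ⊕ T = True ✓
G ⊕ S ⊕ W = F ⊕ T ⊕ F = True ✓
K ⊕ M = F ⊕ F = False ✓
K ⊕ M ⊕ W = F ⊕ F ⊕ F = False ✓
B ⊕ S = T ⊕ T = False ✓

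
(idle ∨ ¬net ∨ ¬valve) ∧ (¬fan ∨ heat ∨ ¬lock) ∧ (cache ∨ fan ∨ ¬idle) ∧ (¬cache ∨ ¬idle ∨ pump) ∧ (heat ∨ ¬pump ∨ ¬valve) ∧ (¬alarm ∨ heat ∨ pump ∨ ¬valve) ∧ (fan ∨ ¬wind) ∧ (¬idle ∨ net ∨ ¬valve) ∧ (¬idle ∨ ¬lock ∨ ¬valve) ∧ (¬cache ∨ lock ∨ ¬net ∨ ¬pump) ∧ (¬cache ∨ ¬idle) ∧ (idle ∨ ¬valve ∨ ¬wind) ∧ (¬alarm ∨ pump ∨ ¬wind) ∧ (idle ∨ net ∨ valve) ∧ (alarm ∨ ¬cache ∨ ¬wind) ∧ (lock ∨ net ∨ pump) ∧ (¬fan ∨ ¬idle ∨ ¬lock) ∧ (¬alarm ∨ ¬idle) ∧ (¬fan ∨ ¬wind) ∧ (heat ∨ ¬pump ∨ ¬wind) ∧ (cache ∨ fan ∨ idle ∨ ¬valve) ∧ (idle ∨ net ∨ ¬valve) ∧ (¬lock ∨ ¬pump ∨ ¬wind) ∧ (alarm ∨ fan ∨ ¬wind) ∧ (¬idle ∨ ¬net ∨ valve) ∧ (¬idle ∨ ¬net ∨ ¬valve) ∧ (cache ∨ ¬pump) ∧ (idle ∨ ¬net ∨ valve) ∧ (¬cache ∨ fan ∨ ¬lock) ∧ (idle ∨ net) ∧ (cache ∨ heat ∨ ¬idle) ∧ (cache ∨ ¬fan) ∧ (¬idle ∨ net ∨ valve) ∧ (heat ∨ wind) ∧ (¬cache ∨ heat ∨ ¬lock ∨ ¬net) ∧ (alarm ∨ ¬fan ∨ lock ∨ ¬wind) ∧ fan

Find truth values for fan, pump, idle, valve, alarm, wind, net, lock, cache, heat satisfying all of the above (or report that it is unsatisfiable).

The formula is unsatisfiable.

Case idle = True:
  (¬cache ∨ ¬idle) forces cache = False.
  (cache ∨ fan ∨ ¬idle) forces fan = True.
  Clause (cache ∨ ¬fan) is falsified — contradiction.
Case idle = False:
  (idle ∨ net) forces net = True.
  (idle ∨ ¬net ∨ ¬valve) forces valve = False.
  Clause (idle ∨ ¬net ∨ valve) is falsified — contradiction.
Both cases fail, so the formula is unsatisfiable.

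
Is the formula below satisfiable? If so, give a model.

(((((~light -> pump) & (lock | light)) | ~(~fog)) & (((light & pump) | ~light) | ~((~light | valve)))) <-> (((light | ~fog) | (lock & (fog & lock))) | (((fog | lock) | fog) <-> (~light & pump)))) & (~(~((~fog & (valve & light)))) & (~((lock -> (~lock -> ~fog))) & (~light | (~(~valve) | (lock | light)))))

The conjunct ~((lock -> (~lock -> ~fog))) is unsatisfiable on its own:
  lock=F, fog=F: evaluates to False.
  lock=F, fog=T: evaluates to False.
  lock=T, fog=F: evaluates to False.
  lock=T, fog=T: evaluates to False.
So the whole conjunction is unsatisfiable.

Unsatisfiable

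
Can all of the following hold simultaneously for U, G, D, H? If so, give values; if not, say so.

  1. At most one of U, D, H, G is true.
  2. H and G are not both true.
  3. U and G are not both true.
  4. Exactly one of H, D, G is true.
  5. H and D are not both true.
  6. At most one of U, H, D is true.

U = False; G = True; D = False; H = False

  (1) {U, D, H, G}: 1 true — at most one ✓
  (2) H=F, G=T — not both ✓
  (3) U=F, G=T — not both ✓
  (4) {H, D, G}: 1 true — exactly one ✓
  (5) H=F, D=F — not both ✓
  (6) {U, H, D}: 0 true — at most one ✓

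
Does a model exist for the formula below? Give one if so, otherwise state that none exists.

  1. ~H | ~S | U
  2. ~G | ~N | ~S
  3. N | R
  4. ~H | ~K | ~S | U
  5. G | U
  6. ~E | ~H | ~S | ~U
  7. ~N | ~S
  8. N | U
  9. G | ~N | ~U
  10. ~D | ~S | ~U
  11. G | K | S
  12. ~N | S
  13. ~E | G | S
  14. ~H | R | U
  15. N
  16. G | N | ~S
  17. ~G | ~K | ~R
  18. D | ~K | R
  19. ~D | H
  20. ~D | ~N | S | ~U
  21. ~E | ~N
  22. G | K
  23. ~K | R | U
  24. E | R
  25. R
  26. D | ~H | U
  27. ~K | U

Unsatisfiable

Case N = True:
  (~N | ~S) forces S = False.
  Clause (~N | S) is falsified — contradiction.
Case N = False:
  Clause (N) is falsified — contradiction.
Both cases fail, so the formula is unsatisfiable.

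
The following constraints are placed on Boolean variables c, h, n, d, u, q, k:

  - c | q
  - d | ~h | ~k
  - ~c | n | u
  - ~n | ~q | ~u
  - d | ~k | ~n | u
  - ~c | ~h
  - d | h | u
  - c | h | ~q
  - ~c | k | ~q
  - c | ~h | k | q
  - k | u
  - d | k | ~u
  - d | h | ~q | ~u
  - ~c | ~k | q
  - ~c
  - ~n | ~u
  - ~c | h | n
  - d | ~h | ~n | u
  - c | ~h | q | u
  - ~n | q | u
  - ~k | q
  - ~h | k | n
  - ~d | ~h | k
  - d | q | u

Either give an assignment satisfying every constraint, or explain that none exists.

Unit clause (~c) forces c = False.
In (c | q) only q is left, so q = True.
In (c | h | ~q) only h is left, so h = True.
Set n = False.
  then (~h | k | n) forces k = True.
  then (d | ~h | ~k) forces d = True.
Set u = False.
All clauses satisfied.

c = False, h = True, n = False, d = True, u = False, q = True, k = True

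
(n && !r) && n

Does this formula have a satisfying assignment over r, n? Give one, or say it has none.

r = False, n = True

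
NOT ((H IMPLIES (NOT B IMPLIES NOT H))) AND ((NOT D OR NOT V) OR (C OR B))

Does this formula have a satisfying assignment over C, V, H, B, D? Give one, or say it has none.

C=T; V=F; H=T; B=F; D=F

  NOT ((H IMPLIES (NOT B IMPLIES NOT H))) = True
    H IMPLIES (NOT B IMPLIES NOT H) = False
      NOT B IMPLIES NOT H = False
        NOT B = True
        NOT H = False
  (NOT D OR NOT V) OR (C OR B) = True
    NOT D OR NOT V = True
      NOT D = True
      NOT V = True
    C OR B = True
Both conjuncts True, so the formula holds.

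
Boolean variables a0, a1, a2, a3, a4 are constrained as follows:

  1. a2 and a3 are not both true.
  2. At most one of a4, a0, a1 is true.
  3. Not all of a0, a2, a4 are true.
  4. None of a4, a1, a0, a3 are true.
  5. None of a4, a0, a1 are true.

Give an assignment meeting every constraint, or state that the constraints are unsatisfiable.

a0: False; a1: False; a2: True; a3: False; a4: False

  (1) a2=T, a3=F — not both ✓
  (2) {a4, a0, a1}: 0 true — at most one ✓
  (3) {a0, a2, a4}: 1/3 true — not all ✓
  (4) {a4, a1, a0, a3}: 0 true — none ✓
  (5) {a4, a0, a1}: 0 true — none ✓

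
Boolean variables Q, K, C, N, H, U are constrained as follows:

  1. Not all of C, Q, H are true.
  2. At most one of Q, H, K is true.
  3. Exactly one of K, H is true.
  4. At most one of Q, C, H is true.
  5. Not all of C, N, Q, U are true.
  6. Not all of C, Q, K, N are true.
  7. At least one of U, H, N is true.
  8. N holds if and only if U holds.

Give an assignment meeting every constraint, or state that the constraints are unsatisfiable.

Q=F, K=F, C=F, N=F, H=T, U=F

  (1) {C, Q, H}: 1/3 true — not all ✓
  (2) {Q, H, K}: 1 true — at most one ✓
  (3) {K, H}: 1 true — exactly one ✓
  (4) {Q, C, H}: 1 true — at most one ✓
  (5) {C, N, Q, U}: 0/4 true — not all ✓
  (6) {C, Q, K, N}: 0/4 true — not all ✓
  (7) {U, H, N}: 1 true — at least one ✓
  (8) N=F, U=F — same ✓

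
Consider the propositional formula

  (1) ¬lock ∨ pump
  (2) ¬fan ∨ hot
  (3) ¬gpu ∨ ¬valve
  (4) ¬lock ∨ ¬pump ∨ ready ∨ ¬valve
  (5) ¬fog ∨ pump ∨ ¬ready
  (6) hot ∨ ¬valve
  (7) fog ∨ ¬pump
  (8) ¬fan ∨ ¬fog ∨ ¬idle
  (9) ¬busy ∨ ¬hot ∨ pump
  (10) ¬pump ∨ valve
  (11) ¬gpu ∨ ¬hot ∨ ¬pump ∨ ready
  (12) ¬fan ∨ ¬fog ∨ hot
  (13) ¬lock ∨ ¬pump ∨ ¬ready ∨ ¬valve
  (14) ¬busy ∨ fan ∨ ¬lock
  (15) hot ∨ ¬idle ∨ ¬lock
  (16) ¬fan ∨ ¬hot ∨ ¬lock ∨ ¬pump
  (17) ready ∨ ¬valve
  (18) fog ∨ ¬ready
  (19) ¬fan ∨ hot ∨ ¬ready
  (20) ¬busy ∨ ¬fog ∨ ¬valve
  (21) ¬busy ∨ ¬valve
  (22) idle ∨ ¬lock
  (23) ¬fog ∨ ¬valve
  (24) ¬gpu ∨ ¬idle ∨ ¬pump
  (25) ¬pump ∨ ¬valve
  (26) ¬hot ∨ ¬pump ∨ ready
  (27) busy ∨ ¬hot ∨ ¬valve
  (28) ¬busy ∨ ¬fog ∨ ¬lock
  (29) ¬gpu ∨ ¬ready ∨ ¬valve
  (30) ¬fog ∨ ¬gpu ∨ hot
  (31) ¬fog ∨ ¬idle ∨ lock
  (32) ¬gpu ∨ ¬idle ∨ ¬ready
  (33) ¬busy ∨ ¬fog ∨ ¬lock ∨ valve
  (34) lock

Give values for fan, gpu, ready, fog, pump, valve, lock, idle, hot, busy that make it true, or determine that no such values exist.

No satisfying assignment exists.

Case pump = True:
  (fog ∨ ¬pump) forces fog = True.
  (¬pump ∨ valve) forces valve = True.
  Clause (¬fog ∨ ¬valve) is falsified — contradiction.
Case pump = False:
  (¬lock ∨ pump) forces lock = False.
  Clause (lock) is falsified — contradiction.
Both cases fail, so the formula is unsatisfiable.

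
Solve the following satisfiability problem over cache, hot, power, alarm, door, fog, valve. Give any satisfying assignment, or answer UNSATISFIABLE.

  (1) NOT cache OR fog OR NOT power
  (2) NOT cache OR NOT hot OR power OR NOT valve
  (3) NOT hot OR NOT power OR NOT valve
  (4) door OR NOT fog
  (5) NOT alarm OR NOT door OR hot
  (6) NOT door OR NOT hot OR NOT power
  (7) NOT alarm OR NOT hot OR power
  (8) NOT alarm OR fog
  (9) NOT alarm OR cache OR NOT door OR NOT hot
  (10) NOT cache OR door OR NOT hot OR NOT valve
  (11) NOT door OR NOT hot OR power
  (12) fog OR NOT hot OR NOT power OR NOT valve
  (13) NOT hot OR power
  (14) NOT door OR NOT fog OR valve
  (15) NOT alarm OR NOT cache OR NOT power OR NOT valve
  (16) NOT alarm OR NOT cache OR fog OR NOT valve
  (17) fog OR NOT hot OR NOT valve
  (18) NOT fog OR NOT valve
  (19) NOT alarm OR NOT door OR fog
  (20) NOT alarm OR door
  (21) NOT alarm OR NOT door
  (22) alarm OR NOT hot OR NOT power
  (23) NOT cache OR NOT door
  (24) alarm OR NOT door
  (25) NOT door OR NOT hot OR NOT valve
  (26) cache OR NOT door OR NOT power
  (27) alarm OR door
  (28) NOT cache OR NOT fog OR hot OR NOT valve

Case alarm = True:
  (NOT alarm OR fog) forces fog = True.
  (door OR NOT fog) forces door = True.
  Clause (NOT alarm OR NOT door) is falsified — contradiction.
Case alarm = False:
  (alarm OR NOT door) forces door = False.
  Clause (alarm OR door) is falsified — contradiction.
Both cases fail, so the formula is unsatisfiable.

Unsatisfiable — no assignment works.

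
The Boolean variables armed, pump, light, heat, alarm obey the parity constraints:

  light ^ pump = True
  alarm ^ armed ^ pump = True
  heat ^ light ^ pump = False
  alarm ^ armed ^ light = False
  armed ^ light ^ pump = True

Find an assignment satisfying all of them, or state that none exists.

armed = False, pump = False, light = True, heat = True, alarm = True

light ^ pump = T ^ F = True ✓
alarm ^ armed ^ pump = T ^ F ^ F = True ✓
heat ^ light ^ pump = T ^ T ^ F = False ✓
alarm ^ armed ^ light = T ^ F ^ T = False ✓
armed ^ light ^ pump = F ^ T ^ F = True ✓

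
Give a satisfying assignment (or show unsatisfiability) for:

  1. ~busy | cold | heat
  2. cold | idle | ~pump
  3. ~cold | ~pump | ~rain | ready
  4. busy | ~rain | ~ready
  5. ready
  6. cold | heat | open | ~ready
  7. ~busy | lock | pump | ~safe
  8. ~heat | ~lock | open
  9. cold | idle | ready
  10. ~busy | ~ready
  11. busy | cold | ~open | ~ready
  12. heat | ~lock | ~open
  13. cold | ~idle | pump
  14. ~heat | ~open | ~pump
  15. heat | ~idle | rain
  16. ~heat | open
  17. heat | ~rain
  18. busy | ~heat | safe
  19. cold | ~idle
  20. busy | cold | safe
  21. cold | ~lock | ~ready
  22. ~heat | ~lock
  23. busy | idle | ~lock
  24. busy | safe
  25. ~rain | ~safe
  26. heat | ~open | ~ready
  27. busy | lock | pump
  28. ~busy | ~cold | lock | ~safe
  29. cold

Unit clause (ready) forces ready = True.
In (~busy | ~ready) only ~busy is left, so busy = False.
In (busy | safe) only safe is left, so safe = True.
In (~rain | ~safe) only ~rain is left, so rain = False.
Unit clause (cold) forces cold = True.
Try idle = True:
  (heat | ~idle | rain) forces heat = True.
  (~heat | open) forces open = True.
  (~heat | ~open | ~pump) forces pump = False.
  (~heat | ~lock) forces lock = False.
  clause (busy | lock | pump) is falsified — backtrack.
So idle = False.
  then (busy | idle | ~lock) forces lock = False.
  then (busy | lock | pump) forces pump = True.
Try open = True:
  (~heat | ~open | ~pump) forces heat = False.
  clause (heat | ~open | ~ready) is falsified — backtrack.
So open = False.
  then (~heat | open) forces heat = False.
All clauses satisfied.

idle: False; safe: True; rain: False; pump: True; cold: True; lock: False; busy: False; open: False; heat: False; ready: True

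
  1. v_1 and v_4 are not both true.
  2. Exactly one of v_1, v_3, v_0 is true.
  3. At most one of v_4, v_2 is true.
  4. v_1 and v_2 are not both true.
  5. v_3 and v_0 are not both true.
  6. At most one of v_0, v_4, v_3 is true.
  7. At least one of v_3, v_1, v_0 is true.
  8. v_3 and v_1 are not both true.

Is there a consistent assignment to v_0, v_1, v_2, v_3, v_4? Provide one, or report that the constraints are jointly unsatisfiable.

v_0 = False, v_1 = False, v_2 = True, v_3 = True, v_4 = False

  (1) v_1=F, v_4=F — not both ✓
  (2) {v_1, v_3, v_0}: 1 true — exactly one ✓
  (3) {v_4, v_2}: 1 true — at most one ✓
  (4) v_1=F, v_2=T — not both ✓
  (5) v_3=T, v_0=F — not both ✓
  (6) {v_0, v_4, v_3}: 1 true — at most one ✓
  (7) {v_3, v_1, v_0}: 1 true — at least one ✓
  (8) v_3=T, v_1=F — not both ✓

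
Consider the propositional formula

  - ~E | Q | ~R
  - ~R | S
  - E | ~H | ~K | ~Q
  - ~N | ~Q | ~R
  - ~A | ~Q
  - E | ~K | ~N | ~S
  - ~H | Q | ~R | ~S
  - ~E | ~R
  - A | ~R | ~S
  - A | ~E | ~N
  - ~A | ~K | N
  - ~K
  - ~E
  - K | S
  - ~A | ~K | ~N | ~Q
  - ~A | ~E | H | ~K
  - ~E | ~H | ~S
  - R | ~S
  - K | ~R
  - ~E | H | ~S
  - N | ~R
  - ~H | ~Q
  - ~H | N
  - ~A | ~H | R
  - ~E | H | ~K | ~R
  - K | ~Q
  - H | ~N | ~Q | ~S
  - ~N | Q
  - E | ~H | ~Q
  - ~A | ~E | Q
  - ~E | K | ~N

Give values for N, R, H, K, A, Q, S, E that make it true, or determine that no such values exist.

UNSATISFIABLE

Case K = True:
  Clause (~K) is falsified — contradiction.
Case K = False:
  (~E) forces E = False.
  (K | S) forces S = True.
  (R | ~S) forces R = True.
  Clause (K | ~R) is falsified — contradiction.
Both cases fail, so the formula is unsatisfiable.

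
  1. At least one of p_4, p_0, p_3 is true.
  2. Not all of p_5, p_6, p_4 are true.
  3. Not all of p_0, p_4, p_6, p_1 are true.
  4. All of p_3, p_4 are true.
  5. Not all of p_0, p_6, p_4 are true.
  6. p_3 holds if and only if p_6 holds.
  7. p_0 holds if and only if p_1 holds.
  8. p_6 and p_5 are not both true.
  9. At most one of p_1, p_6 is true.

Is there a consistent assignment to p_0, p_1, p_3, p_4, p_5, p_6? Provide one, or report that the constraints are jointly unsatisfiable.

p_0=F, p_1=F, p_3=T, p_4=T, p_5=F, p_6=T

  (1) {p_4, p_0, p_3}: 2 true — at least one ✓
  (2) {p_5, p_6, p_4}: 2/3 true — not all ✓
  (3) {p_0, p_4, p_6, p_1}: 2/4 true — not all ✓
  (4) {p_3, p_4}: all 2 true ✓
  (5) {p_0, p_6, p_4}: 2/3 true — not all ✓
  (6) p_3=T, p_6=T — same ✓
  (7) p_0=F, p_1=F — same ✓
  (8) p_6=T, p_5=F — not both ✓
  (9) {p_1, p_6}: 1 true — at most one ✓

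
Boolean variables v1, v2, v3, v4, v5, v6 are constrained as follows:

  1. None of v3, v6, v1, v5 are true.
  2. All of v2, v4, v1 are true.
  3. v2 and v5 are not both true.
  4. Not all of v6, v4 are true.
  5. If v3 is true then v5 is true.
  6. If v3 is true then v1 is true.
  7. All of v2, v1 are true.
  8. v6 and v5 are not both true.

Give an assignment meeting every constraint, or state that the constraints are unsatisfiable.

Unsatisfiable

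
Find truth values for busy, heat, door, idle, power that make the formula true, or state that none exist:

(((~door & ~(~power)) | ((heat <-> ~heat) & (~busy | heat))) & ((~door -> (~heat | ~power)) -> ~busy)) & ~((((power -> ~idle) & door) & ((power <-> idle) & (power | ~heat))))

busy = True, heat = True, door = False, idle = True, power = True

  ((~door & ~(~power)) | ((heat <-> ~heat) & (~busy | heat))) & ((~door -> (~heat | ~power)) -> ~busy) = True
    (~door & ~(~power)) | ((heat <-> ~heat) & (~busy | heat)) = True
      ~door & ~(~power) = True
        ~door = True
        ~(~power) = True
          ~power = False
      (heat <-> ~heat) & (~busy | heat) = False
        heat <-> ~heat = False
          ~heat = False
        ~busy | heat = True
          ~busy = False
    (~door -> (~heat | ~power)) -> ~busy = True
      ~door -> (~heat | ~power) = False
        ~door = True
        ~heat | ~power = False
          ~heat = False
          ~power = False
      ~busy = False
  ~((((power -> ~idle) & door) & ((power <-> idle) & (power | ~heat)))) = True
    ((power -> ~idle) & door) & ((power <-> idle) & (power | ~heat)) = False
      (power -> ~idle) & door = False
        power -> ~idle = False
          ~idle = False
      (power <-> idle) & (power | ~heat) = True
        power <-> idle = True
        power | ~heat = True
          ~heat = False
Both conjuncts True, so the formula holds.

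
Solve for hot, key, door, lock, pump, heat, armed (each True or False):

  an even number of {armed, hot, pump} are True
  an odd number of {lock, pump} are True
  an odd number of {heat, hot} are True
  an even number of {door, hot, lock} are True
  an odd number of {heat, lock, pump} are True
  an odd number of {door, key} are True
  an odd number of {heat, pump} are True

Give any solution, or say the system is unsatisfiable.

hot = True, key = False, door = True, lock = False, pump = True, heat = False, armed = False

{armed, hot, pump}: 2 true → even ✓
{lock, pump}: 1 true → odd ✓
{heat, hot}: 1 true → odd ✓
{door, hot, lock}: 2 true → even ✓
{heat, lock, pump}: 1 true → odd ✓
{door, key}: 1 true → odd ✓
{heat, pump}: 1 true → odd ✓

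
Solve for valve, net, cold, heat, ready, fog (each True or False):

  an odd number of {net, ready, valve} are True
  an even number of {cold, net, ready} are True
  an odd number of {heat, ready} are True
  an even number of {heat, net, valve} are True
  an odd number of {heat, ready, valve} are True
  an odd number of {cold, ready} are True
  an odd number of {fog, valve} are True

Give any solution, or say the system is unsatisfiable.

valve = False, net = True, cold = True, heat = True, ready = False, fog = True

{net, ready, valve}: 1 true → odd ✓
{cold, net, ready}: 2 true → even ✓
{heat, ready}: 1 true → odd ✓
{heat, net, valve}: 2 true → even ✓
{heat, ready, valve}: 1 true → odd ✓
{cold, ready}: 1 true → odd ✓
{fog, valve}: 1 true → odd ✓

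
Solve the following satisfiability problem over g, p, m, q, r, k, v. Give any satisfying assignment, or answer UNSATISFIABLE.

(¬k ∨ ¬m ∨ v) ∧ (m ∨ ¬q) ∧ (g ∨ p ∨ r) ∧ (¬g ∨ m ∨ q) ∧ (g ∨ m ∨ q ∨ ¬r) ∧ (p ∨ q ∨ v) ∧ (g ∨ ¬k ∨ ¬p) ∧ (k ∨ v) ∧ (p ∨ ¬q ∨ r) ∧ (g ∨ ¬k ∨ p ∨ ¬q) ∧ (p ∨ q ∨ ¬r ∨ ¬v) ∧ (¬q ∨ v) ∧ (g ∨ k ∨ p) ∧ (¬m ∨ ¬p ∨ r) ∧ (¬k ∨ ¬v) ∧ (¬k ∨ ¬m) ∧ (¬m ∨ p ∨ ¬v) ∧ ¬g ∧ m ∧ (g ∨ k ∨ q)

g = False, p = True, m = True, q = True, r = True, k = False, v = True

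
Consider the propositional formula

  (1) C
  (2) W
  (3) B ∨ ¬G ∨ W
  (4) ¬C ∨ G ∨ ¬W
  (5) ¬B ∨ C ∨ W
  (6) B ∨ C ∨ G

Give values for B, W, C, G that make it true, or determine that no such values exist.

Unit clause (C) forces C = True.
Unit clause (W) forces W = True.
In (¬C ∨ G ∨ ¬W) only G is left, so G = True.
Set B = False.
All clauses satisfied.

B: False, W: True, C: True, G: True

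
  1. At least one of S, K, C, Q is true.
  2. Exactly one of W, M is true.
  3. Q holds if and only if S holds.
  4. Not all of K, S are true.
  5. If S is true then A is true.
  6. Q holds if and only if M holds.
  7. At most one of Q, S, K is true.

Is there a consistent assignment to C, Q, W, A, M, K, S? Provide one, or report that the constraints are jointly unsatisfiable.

C = True, Q = False, W = True, A = True, M = False, K = True, S = False

  (1) {S, K, C, Q}: 2 true — at least one ✓
  (2) {W, M}: 1 true — exactly one ✓
  (3) Q=F, S=F — same ✓
  (4) {K, S}: 1/2 true — not all ✓
  (5) S=F ⇒ A: vacuous ✓
  (6) Q=F, M=F — same ✓
  (7) {Q, S, K}: 1 true — at most one ✓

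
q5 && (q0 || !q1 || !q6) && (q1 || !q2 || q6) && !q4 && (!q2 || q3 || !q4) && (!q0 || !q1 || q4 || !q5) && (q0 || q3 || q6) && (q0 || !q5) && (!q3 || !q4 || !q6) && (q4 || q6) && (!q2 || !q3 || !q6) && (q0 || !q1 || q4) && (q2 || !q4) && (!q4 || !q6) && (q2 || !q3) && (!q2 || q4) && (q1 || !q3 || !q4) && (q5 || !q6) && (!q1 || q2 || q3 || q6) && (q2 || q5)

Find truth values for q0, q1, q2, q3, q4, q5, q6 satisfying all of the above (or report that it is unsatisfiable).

q0 = True, q1 = False, q2 = False, q3 = False, q4 = False, q5 = True, q6 = True

Unit clause (q5) forces q5 = True.
Unit clause (!q4) forces q4 = False.
In (q0 || !q5) only q0 is left, so q0 = True.
In (q4 || q6) only q6 is left, so q6 = True.
In (!q2 || q4) only !q2 is left, so q2 = False.
In (!q0 || !q1 || q4 || !q5) only !q1 is left, so q1 = False.
In (q2 || !q3) only !q3 is left, so q3 = False.
All clauses satisfied.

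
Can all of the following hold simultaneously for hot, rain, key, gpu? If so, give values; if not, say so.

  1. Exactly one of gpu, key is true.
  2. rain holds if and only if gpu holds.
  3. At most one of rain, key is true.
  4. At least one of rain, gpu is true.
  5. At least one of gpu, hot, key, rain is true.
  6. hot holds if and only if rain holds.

hot = True, rain = True, key = False, gpu = True

  (1) {gpu, key}: 1 true — exactly one ✓
  (2) rain=T, gpu=T — same ✓
  (3) {rain, key}: 1 true — at most one ✓
  (4) {rain, gpu}: 2 true — at least one ✓
  (5) {gpu, hot, key, rain}: 3 true — at least one ✓
  (6) hot=T, rain=T — same ✓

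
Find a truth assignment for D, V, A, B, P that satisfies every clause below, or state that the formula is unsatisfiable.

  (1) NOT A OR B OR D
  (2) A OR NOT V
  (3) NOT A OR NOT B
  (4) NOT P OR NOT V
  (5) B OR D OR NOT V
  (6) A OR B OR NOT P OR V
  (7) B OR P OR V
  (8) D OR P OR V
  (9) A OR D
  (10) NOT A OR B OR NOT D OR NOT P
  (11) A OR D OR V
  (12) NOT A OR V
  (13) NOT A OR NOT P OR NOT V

D = True, V = True, A = True, B = False, P = False

Try D = False:
  (A OR D) forces A = True.
  (NOT A OR B OR D) forces B = True.
  clause (NOT A OR NOT B) is falsified — backtrack.
So D = True.
Set V = True.
  then (A OR NOT V) forces A = True.
  then (NOT A OR NOT B) forces B = False.
  then (NOT P OR NOT V) forces P = False.
All clauses satisfied.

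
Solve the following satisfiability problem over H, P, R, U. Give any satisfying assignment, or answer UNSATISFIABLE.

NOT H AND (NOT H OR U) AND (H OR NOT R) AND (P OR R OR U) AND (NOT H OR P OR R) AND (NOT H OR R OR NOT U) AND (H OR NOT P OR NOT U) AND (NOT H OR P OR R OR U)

Unit clause (NOT H) forces H = False.
In (H OR NOT R) only NOT R is left, so R = False.
Set P = False.
  then (P OR R OR U) forces U = True.
Check each clause:
  (NOT H): NOT H holds.
  (NOT H OR U): NOT H holds.
  (H OR NOT R): NOT R holds.
  (P OR R OR U): U holds.
  (NOT H OR P OR R): NOT H holds.
  (NOT H OR R OR NOT U): NOT H holds.
  (H OR NOT P OR NOT U): NOT P holds.
  (NOT H OR P OR R OR U): NOT H holds.
All clauses satisfied.

H: False, P: False, R: False, U: True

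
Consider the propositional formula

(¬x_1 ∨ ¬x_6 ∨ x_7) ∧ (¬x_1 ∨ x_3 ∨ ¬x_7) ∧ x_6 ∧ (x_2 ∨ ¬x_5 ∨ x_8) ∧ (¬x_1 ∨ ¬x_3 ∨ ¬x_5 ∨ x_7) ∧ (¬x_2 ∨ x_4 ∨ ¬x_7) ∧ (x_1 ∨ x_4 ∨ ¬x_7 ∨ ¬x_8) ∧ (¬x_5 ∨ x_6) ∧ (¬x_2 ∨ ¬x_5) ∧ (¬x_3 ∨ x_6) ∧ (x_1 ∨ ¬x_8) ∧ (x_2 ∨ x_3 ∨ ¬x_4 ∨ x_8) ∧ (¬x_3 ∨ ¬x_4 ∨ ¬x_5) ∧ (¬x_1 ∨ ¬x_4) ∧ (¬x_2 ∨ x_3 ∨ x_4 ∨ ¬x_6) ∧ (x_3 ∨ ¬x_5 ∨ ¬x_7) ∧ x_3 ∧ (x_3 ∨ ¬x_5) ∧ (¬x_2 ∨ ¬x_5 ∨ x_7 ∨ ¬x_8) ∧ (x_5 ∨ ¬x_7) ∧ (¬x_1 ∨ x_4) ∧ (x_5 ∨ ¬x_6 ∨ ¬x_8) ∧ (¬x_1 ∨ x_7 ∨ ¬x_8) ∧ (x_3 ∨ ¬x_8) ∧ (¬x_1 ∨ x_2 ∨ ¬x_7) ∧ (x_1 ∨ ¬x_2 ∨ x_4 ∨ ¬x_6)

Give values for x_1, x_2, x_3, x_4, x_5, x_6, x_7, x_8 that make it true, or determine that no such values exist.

x_1: False, x_2: True, x_3: True, x_4: True, x_5: False, x_6: True, x_7: False, x_8: False

Unit clause (x_6) forces x_6 = True.
Unit clause (x_3) forces x_3 = True.
Try x_1 = True:
  (¬x_1 ∨ ¬x_6 ∨ x_7) forces x_7 = True.
  (¬x_1 ∨ ¬x_4) forces x_4 = False.
  clause (¬x_1 ∨ x_4) is falsified — backtrack.
So x_1 = False.
  then (x_1 ∨ ¬x_8) forces x_8 = False.
Set x_2 = True.
  then (¬x_2 ∨ ¬x_5) forces x_5 = False.
  then (x_5 ∨ ¬x_7) forces x_7 = False.
  then (x_1 ∨ ¬x_2 ∨ x_4 ∨ ¬x_6) forces x_4 = True.
All clauses satisfied.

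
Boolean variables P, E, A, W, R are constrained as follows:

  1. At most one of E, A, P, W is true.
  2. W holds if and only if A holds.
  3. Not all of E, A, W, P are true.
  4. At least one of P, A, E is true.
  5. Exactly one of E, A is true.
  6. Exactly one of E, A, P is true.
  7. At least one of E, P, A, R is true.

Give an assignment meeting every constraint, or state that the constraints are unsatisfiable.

P = False, E = True, A = False, W = False, R = False

  (1) {E, A, P, W}: 1 true — at most one ✓
  (2) W=F, A=F — same ✓
  (3) {E, A, W, P}: 1/4 true — not all ✓
  (4) {P, A, E}: 1 true — at least one ✓
  (5) {E, A}: 1 true — exactly one ✓
  (6) {E, A, P}: 1 true — exactly one ✓
  (7) {E, P, A, R}: 1 true — at least one ✓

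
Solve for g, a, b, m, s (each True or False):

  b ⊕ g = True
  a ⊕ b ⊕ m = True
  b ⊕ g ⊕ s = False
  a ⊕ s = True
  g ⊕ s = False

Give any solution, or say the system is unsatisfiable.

g = True, a = False, b = False, m = True, s = True

b ⊕ g = F ⊕ T = True ✓
a ⊕ b ⊕ m = F ⊕ F ⊕ T = True ✓
b ⊕ g ⊕ s = F ⊕ T ⊕ T = False ✓
a ⊕ s = F ⊕ T = True ✓
g ⊕ s = T ⊕ T = False ✓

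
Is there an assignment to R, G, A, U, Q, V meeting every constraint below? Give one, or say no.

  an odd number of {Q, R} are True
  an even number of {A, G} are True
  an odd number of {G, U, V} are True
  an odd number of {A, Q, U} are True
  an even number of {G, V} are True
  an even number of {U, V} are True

R = False, G = True, A = True, U = True, Q = True, V = True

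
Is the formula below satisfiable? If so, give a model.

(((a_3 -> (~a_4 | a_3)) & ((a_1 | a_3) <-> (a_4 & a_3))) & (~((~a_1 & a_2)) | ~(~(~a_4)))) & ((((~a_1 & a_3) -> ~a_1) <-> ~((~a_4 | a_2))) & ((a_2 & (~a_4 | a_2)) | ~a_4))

Case a_4 = True: the formula simplifies to (((a_3 -> a_3) & ((a_1 | a_3) <-> a_3)) & ~((~a_1 & a_2))) & ((((~a_1 & a_3) -> ~a_1) <-> ~a_2) & (a_2 & a_2)).
  a_2 = True: simplifies to (((a_3 -> a_3) & ((a_1 | a_3) <-> a_3)) & ~(~a_1)) & ~(((~a_1 & a_3) -> ~a_1)).
    a_1 = True: the conjunct ~(((~a_1 & a_3) -> ~a_1)) becomes ~((False -> False)) = False.
    a_1 = False: the conjunct ~(~a_1) becomes ~(~False) = False.
  a_2 = False: the conjunct a_2 is False.
Case a_4 = False: the formula simplifies to ~((a_1 | a_3)) & ~(((~a_1 & a_3) -> ~a_1)).
  a_1 = True: the conjunct ~((a_1 | a_3)) becomes ~((True | a_3)) = False.
  a_1 = False: the conjunct ~(((~a_1 & a_3) -> ~a_1)) becomes ~((a_3 -> True)) = False.
Both cases fail — unsatisfiable.

Unsatisfiable — no assignment works.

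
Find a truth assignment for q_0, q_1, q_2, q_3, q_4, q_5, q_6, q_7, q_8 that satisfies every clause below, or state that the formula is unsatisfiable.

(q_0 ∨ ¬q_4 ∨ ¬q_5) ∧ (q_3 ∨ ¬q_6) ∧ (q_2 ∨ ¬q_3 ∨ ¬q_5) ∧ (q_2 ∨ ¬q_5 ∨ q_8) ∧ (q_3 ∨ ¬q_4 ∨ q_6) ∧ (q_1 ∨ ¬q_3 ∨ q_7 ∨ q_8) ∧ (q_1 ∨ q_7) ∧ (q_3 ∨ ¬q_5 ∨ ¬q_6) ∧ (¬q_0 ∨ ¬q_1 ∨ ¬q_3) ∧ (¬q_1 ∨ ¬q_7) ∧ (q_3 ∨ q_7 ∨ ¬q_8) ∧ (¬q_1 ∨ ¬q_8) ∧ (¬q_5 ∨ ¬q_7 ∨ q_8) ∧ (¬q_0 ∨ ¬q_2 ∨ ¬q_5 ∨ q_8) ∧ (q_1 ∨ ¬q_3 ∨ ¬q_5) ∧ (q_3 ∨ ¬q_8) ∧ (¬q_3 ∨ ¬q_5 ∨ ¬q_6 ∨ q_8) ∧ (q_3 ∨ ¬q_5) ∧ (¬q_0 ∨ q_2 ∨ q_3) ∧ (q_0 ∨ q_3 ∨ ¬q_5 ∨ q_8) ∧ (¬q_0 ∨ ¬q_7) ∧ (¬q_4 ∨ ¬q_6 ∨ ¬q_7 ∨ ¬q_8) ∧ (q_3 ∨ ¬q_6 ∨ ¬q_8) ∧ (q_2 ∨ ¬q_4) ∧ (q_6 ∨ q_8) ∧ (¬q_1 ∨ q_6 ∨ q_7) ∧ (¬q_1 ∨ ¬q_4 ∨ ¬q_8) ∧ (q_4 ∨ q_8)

q_0: False; q_1: False; q_2: True; q_3: True; q_4: False; q_5: False; q_6: True; q_7: True; q_8: True

Try q_0 = True:
  (¬q_0 ∨ ¬q_7) forces q_7 = False.
  (q_1 ∨ q_7) forces q_1 = True.
  (¬q_0 ∨ ¬q_1 ∨ ¬q_3) forces q_3 = False.
  (q_3 ∨ ¬q_6) forces q_6 = False.
  clause (¬q_1 ∨ q_6 ∨ q_7) is falsified — backtrack.
So q_0 = False.
Set q_1 = False.
  then (q_1 ∨ q_7) forces q_7 = True.
Set q_2 = True.
Set q_3 = True.
  then (q_1 ∨ ¬q_3 ∨ ¬q_5) forces q_5 = False.
Set q_4 = False.
  then (q_4 ∨ q_8) forces q_8 = True.
Set q_6 = True.
All clauses satisfied.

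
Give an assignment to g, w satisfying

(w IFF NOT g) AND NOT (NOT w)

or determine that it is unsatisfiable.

g = False, w = True

  w IFF NOT g = True
    NOT g = True
  NOT (NOT w) = True
    NOT w = False
Both conjuncts True, so the formula holds.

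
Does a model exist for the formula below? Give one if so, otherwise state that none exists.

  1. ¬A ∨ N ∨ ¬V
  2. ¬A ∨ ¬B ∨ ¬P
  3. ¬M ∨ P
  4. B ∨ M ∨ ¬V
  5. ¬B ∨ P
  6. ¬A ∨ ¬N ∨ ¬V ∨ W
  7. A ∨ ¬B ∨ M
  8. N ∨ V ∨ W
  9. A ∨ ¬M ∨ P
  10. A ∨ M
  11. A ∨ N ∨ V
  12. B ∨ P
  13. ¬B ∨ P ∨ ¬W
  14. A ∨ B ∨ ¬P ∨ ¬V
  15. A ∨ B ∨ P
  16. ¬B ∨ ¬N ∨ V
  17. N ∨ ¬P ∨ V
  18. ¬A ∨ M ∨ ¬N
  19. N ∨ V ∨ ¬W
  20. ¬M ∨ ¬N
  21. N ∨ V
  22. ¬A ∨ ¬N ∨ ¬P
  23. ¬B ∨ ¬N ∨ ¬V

B = True, N = False, V = True, W = False, P = True, M = True, A = False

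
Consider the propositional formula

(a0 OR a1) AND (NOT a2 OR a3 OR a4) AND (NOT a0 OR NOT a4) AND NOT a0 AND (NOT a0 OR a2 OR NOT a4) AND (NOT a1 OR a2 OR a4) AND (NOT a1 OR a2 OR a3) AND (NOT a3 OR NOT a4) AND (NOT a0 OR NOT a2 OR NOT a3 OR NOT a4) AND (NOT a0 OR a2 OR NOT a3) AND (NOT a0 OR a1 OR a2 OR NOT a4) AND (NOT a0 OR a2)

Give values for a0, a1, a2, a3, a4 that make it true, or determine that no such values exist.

Unit clause (NOT a0) forces a0 = False.
In (a0 OR a1) only a1 is left, so a1 = True.
Try a2 = False:
  (NOT a1 OR a2 OR a4) forces a4 = True.
  (NOT a1 OR a2 OR a3) forces a3 = True.
  clause (NOT a3 OR NOT a4) is falsified — backtrack.
So a2 = True.
Set a3 = True.
  then (NOT a3 OR NOT a4) forces a4 = False.
All clauses satisfied.

a0 = False; a1 = True; a2 = True; a3 = True; a4 = False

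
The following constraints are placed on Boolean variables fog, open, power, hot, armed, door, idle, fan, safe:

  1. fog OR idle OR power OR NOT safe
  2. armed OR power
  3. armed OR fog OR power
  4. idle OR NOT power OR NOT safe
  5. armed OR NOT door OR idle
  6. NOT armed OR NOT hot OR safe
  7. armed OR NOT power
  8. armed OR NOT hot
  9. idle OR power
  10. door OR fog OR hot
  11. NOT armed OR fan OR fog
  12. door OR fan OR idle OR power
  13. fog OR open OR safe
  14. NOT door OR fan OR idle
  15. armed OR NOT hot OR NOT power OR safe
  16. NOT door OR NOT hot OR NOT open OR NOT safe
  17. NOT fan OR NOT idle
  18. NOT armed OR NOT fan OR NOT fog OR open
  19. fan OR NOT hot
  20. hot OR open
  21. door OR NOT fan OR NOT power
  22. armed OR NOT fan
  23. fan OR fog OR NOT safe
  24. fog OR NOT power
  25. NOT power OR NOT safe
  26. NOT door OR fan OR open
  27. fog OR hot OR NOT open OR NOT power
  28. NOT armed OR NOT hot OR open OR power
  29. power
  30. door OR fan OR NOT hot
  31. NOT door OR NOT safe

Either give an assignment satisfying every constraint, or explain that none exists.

fog = True; open = True; power = True; hot = False; armed = True; door = True; idle = True; fan = False; safe = False

Unit clause (power) forces power = True.
In (armed OR NOT power) only armed is left, so armed = True.
In (fog OR NOT power) only fog is left, so fog = True.
In (NOT power OR NOT safe) only NOT safe is left, so safe = False.
In (NOT armed OR NOT hot OR safe) only NOT hot is left, so hot = False.
In (hot OR open) only open is left, so open = True.
Set door = True.
Set idle = True.
  then (NOT fan OR NOT idle) forces fan = False.
All clauses satisfied.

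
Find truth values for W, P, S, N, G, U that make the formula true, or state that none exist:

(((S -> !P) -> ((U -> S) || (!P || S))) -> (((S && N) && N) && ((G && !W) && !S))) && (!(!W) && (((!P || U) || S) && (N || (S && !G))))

W: True; P: True; S: False; N: True; G: False; U: True

  ((S -> !P) -> ((U -> S) || (!P || S))) -> (((S && N) && N) && ((G && !W) && !S)) = True
    (S -> !P) -> ((U -> S) || (!P || S)) = False
      S -> !P = True
        !P = False
      (U -> S) || (!P || S) = False
        U -> S = False
        !P || S = False
          !P = False
    ((S && N) && N) && ((G && !W) && !S) = False
      (S && N) && N = False
        S && N = False
      (G && !W) && !S = False
        G && !W = False
          !W = False
        !S = True
  !(!W) && (((!P || U) || S) && (N || (S && !G))) = True
    !(!W) = True
      !W = False
    ((!P || U) || S) && (N || (S && !G)) = True
      (!P || U) || S = True
        !P || U = True
          !P = False
      N || (S && !G) = True
        S && !G = False
          !G = True
Both conjuncts True, so the formula holds.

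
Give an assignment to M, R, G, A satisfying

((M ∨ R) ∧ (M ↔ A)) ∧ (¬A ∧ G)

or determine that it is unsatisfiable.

M=F, R=T, G=T, A=F

  (M ∨ R) ∧ (M ↔ A) = True
    M ∨ R = True
    M ↔ A = True
  ¬A ∧ G = True
    ¬A = True
Both conjuncts True, so the formula holds.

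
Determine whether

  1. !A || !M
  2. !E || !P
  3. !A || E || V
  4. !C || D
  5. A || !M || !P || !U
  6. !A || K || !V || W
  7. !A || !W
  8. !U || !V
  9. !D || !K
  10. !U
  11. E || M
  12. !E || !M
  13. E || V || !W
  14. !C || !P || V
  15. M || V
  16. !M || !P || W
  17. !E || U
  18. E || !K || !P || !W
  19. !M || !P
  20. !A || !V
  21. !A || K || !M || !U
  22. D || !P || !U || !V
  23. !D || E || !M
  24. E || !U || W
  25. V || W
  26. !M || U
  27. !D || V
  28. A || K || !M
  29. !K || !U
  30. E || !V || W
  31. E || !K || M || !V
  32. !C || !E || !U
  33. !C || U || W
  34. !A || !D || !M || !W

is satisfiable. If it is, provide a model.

No satisfying assignment exists.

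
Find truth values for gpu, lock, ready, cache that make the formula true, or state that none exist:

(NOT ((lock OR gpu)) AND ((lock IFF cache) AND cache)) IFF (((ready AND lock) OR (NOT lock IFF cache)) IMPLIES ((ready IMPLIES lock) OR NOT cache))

gpu=T, lock=F, ready=T, cache=T

  (NOT ((lock OR gpu)) AND ((lock IFF cache) AND cache)) IFF (((ready AND lock) OR (NOT lock IFF cache)) IMPLIES ((ready IMPLIES lock) OR NOT cache)) = True
    NOT ((lock OR gpu)) AND ((lock IFF cache) AND cache) = False
      NOT ((lock OR gpu)) = False
        lock OR gpu = True
      (lock IFF cache) AND cache = False
        lock IFF cache = False
    ((ready AND lock) OR (NOT lock IFF cache)) IMPLIES ((ready IMPLIES lock) OR NOT cache) = False
      (ready AND lock) OR (NOT lock IFF cache) = True
        ready AND lock = False
        NOT lock IFF cache = True
          NOT lock = True
      (ready IMPLIES lock) OR NOT cache = False
        ready IMPLIES lock = False
        NOT cache = False
The formula evaluates to True.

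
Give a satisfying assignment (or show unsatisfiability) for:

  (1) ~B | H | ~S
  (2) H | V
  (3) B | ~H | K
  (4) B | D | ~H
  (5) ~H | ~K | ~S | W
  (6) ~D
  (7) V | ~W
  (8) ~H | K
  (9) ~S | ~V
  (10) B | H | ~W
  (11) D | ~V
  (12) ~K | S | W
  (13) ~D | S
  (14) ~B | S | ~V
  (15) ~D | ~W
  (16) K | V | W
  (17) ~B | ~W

No satisfying assignment exists.

Case D = True:
  Clause (~D) is falsified — contradiction.
Case D = False:
  (D | ~V) forces V = False.
  (H | V) forces H = True.
  (B | D | ~H) forces B = True.
  (V | ~W) forces W = False.
  (~H | K) forces K = True.
  (~H | ~K | ~S | W) forces S = False.
  Clause (~K | S | W) is falsified — contradiction.
Both cases fail, so the formula is unsatisfiable.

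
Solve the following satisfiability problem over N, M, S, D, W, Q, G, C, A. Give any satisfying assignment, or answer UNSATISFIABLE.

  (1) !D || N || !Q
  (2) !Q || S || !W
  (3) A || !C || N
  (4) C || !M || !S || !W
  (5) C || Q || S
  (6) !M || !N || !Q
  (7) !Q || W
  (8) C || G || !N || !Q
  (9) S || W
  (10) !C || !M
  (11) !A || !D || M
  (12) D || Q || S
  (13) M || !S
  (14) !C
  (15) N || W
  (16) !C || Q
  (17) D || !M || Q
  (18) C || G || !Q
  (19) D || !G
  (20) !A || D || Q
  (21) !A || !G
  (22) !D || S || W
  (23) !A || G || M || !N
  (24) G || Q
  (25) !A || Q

N: True, M: True, S: True, D: True, W: False, Q: False, G: True, C: False, A: False

Unit clause (!C) forces C = False.
Set N = True.
Set M = True.
  then (!M || !N || !Q) forces Q = False.
  then (D || !M || Q) forces D = True.
  then (G || Q) forces G = True.
  then (!A || Q) forces A = False.
  then (C || Q || S) forces S = True.
  then (C || !M || !S || !W) forces W = False.
All clauses satisfied.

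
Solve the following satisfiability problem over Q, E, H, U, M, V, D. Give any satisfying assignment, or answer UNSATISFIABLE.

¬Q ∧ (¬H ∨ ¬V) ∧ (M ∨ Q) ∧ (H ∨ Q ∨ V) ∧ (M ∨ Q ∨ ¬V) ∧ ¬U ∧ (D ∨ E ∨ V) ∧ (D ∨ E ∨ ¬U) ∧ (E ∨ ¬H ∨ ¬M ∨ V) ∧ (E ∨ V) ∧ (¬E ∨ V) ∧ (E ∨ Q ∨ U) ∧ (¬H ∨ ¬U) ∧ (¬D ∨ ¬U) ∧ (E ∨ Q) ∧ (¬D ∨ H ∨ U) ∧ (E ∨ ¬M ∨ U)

Q = False, E = True, H = False, U = False, M = True, V = True, D = False

Unit clause (¬Q) forces Q = False.
In (M ∨ Q) only M is left, so M = True.
Unit clause (¬U) forces U = False.
In (E ∨ Q ∨ U) only E is left, so E = True.
In (¬E ∨ V) only V is left, so V = True.
In (¬H ∨ ¬V) only ¬H is left, so H = False.
In (¬D ∨ H ∨ U) only ¬D is left, so D = False.
All clauses satisfied.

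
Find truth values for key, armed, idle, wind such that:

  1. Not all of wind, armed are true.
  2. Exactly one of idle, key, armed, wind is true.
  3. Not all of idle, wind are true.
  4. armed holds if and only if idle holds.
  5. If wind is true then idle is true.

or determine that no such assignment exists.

key=T, armed=F, idle=F, wind=F

  (1) {wind, armed}: 0/2 true — not all ✓
  (2) {idle, key, armed, wind}: 1 true — exactly one ✓
  (3) {idle, wind}: 0/2 true — not all ✓
  (4) armed=F, idle=F — same ✓
  (5) wind=F ⇒ idle: vacuous ✓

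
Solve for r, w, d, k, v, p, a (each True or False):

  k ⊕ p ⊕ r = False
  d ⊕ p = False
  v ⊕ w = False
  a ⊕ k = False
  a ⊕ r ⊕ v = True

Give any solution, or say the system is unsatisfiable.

r=T; w=F; d=T; k=F; v=F; p=T; a=F

k ⊕ p ⊕ r = F ⊕ T ⊕ T = False ✓
d ⊕ p = T ⊕ T = False ✓
v ⊕ w = F ⊕ F = False ✓
a ⊕ k = F ⊕ F = False ✓
a ⊕ r ⊕ v = F ⊕ T ⊕ F = True ✓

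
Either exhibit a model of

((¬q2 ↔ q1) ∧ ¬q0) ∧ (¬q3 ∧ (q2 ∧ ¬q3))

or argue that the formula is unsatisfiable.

q0: False, q1: False, q2: True, q3: False

  (¬q2 ↔ q1) ∧ ¬q0 = True
    ¬q2 ↔ q1 = True
      ¬q2 = False
    ¬q0 = True
  ¬q3 ∧ (q2 ∧ ¬q3) = True
    ¬q3 = True
    q2 ∧ ¬q3 = True
      ¬q3 = True
Both conjuncts True, so the formula holds.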